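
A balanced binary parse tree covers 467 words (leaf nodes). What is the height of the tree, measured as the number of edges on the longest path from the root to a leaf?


In a balanced binary tree with n leaves the deepest leaf is ceil(log2(n)) edges below the root.
log2(467) = 8.8673
ceil(8.8673) = 9
height (edges) = 9

9


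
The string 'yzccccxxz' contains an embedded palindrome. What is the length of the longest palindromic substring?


Scanning 'yzccccxxz' for palindromic substrings.
Substring at positions 2-5: 'cccc'.
Check: reverse('cccc') = 'cccc' -> palindrome confirmed.
Neighbouring characters ('z' / 'x') break symmetry, so it cannot extend further.
No longer palindromic substring exists; longest length = 4

4


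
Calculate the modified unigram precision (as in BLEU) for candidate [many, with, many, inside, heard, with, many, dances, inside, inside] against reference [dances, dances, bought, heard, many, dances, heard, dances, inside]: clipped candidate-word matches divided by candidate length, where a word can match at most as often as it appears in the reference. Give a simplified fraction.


Reference word counts: {'bought': 1, 'dances': 4, 'heard': 2, 'inside': 1, 'many': 1}
Checking each candidate word (with clipping):
  'many' -> in reference (ref count 1, used 1/1) -> match (matches: 1)
  'with' -> not in reference -> no match (matches: 1)
  'many' -> ref count 1 already used up (1/1) -> clipped, no match (matches: 1)
  'inside' -> in reference (ref count 1, used 1/1) -> match (matches: 2)
  'heard' -> in reference (ref count 2, used 1/2) -> match (matches: 3)
  'with' -> not in reference -> no match (matches: 3)
  'many' -> ref count 1 already used up (1/1) -> clipped, no match (matches: 3)
  'dances' -> in reference (ref count 4, used 1/4) -> match (matches: 4)
  'inside' -> ref count 1 already used up (1/1) -> clipped, no match (matches: 4)
  'inside' -> ref count 1 already used up (1/1) -> clipped, no match (matches: 4)
Clipped matches: 4, Candidate length: 10
Precision = 4/10 = 2/5

2/5


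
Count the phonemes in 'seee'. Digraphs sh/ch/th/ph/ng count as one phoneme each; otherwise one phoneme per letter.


Parsing 'seee' greedily, digraphs first:
  's' -> consonant phoneme (phonemes so far: 1)
  'e' -> vowel phoneme (phonemes so far: 2)
  'e' -> vowel phoneme (phonemes so far: 3)
  'e' -> vowel phoneme (phonemes so far: 4)
Total phonemes: 4

4


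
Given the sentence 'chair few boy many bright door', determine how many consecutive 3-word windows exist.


Word trigrams from [6] words:
  Trigram 1: (chair few boy)
  Trigram 2: (few boy many)
  Trigram 3: (boy many bright)
  Trigram 4: (many bright door)
Total word trigrams: 6 - 2 = 4

4


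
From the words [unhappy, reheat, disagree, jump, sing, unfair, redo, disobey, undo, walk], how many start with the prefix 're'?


Checking each word for prefix 're':
  'unhappy' -> no (count: 0)
  'reheat' -> YES, starts with 're' (count: 1)
  'disagree' -> no (count: 1)
  'jump' -> no (count: 1)
  'sing' -> no (count: 1)
  'unfair' -> no (count: 1)
  'redo' -> YES, starts with 're' (count: 2)
  'disobey' -> no (count: 2)
  'undo' -> no (count: 2)
  'walk' -> no (count: 2)
Total with prefix 're': 2

2


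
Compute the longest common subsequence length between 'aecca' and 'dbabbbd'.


DP table for LCS of 'aecca' and 'dbabbbd':
       d  b  a  b  b  b  d
    0  0  0  0  0  0  0  0
  a 0  0  0  1  1  1  1  1
  e 0  0  0  1  1  1  1  1
  c 0  0  0  1  1  1  1  1
  c 0  0  0  1  1  1  1  1
  a 0  0  0  1  1  1  1  1
LCS: 'a'
LCS length = 1

1


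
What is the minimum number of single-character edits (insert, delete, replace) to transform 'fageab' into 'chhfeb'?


Building DP table for s1='fageab' (len 6) and s2='chhfeb' (len 6):
       c  h  h  f  e  b
    0  1  2  3  4  5  6
  f 1  1  2  3  3  4  5
  a 2  2  2  3  4  4  5
  g 3  3  3  3  4  5  5
  e 4  4  4  4  4  4  5
  a 5  5  5  5  5  5  5
  b 6  6  6  6  6  6  5
Edit distance = dp[6][6] = 5

5


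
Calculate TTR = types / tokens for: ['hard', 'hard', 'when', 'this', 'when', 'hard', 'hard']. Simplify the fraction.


Tokens: 7
Unique types: ('hard', 'this', 'when') = 3
TTR = 3/7
Already in lowest terms.

3/7


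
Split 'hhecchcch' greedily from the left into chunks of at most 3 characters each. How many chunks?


'hhecchcch' has 9 characters.
Chunking with max size 3:
  Chunk 1: 'hhe' (positions 0-2)
  Chunk 2: 'cch' (positions 3-5)
  Chunk 3: 'cch' (positions 6-8)
Total chunks: ceil(9 / 3) = 3

3


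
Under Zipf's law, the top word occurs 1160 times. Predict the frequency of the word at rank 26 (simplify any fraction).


Zipf's law: freq(rank) = f1 / rank
f1 = 1160, rank = 26
freq = 1160 / 26
GCD(1160, 26) = 2
Simplified: 580/13

580/13


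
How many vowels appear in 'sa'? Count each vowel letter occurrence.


Scanning each character of 'sa':
  Position 1: 's' -> consonant (running count: 0)
  Position 2: 'a' -> vowel (running count: 1)
Total vowels: 1

1


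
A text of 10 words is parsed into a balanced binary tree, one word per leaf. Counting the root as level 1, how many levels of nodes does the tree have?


In a balanced binary tree with n leaves the deepest leaf is ceil(log2(n)) edges below the root,
so counting node levels inclusive of root and leaves gives ceil(log2(n)) + 1 levels.
log2(10) = 3.3219
ceil(3.3219) = 4
levels = 4 + 1 = 5

5


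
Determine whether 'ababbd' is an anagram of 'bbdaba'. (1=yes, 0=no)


Sort characters of 'ababbd': 'aabbbd'
Sort characters of 'bbdaba': 'aabbbd'
Sorted forms match -> they ARE anagrams
Result: 1

1


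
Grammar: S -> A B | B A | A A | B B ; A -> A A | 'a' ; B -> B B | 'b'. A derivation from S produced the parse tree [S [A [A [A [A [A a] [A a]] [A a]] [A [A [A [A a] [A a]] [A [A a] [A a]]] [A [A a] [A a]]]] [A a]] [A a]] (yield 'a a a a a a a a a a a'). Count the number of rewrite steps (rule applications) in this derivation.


Every bracketed nonterminal node [X ...] in the tree is produced by exactly one rule application.
Reading the tree off as a leftmost derivation:
  Step 1: S  =>  A A   (applied S -> A A)
  Step 2: A A  =>  A A A   (applied A -> A A)
  Step 3: A A A  =>  A A A A   (applied A -> A A)
  Step 4: A A A A  =>  A A A A A   (applied A -> A A)
  Step 5: A A A A A  =>  A A A A A A   (applied A -> A A)
  Step 6: A A A A A A  =>  a A A A A A   (applied A -> a)
  Step 7: a A A A A A  =>  a a A A A A   (applied A -> a)
  Step 8: a a A A A A  =>  a a a A A A   (applied A -> a)
  Step 9: a a a A A A  =>  a a a A A A A   (applied A -> A A)
  Step 10: a a a A A A A  =>  a a a A A A A A   (applied A -> A A)
  Step 11: a a a A A A A A  =>  a a a A A A A A A   (applied A -> A A)
  Step 12: a a a A A A A A A  =>  a a a a A A A A A   (applied A -> a)
  Step 13: a a a a A A A A A  =>  a a a a a A A A A   (applied A -> a)
  Step 14: a a a a a A A A A  =>  a a a a a A A A A A   (applied A -> A A)
  Step 15: a a a a a A A A A A  =>  a a a a a a A A A A   (applied A -> a)
  Step 16: a a a a a a A A A A  =>  a a a a a a a A A A   (applied A -> a)
  Step 17: a a a a a a a A A A  =>  a a a a a a a A A A A   (applied A -> A A)
  Step 18: a a a a a a a A A A A  =>  a a a a a a a a A A A   (applied A -> a)
  Step 19: a a a a a a a a A A A  =>  a a a a a a a a a A A   (applied A -> a)
  Step 20: a a a a a a a a a A A  =>  a a a a a a a a a a A   (applied A -> a)
  Step 21: a a a a a a a a a a A  =>  a a a a a a a a a a a   (applied A -> a)
Final yield: a a a a a a a a a a a
Total rewrite steps: 21

21


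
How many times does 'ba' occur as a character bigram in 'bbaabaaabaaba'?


Scanning 'bbaabaaabaaba' for bigram 'ba':
  Position 0: 'bb' -> no
  Position 1: 'ba' -> MATCH
  Position 2: 'aa' -> no
  Position 3: 'ab' -> no
  Position 4: 'ba' -> MATCH
  Position 5: 'aa' -> no
  Position 6: 'aa' -> no
  Position 7: 'ab' -> no
  Position 8: 'ba' -> MATCH
  Position 9: 'aa' -> no
  Position 10: 'ab' -> no
  Position 11: 'ba' -> MATCH
Total matches: 4

4


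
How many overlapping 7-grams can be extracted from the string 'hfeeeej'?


String 'hfeeeej' has length L = 7.
Number of overlapping n-grams = L - n + 1
Substituting: 7 - 7 + 1 = 1

1


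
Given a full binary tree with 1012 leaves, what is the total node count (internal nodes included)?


Leaf nodes (terminals): 1012
Internal nodes = n - 1 = 1012 - 1 = 1011
Total = leaves + internal = 1012 + 1011 = 2023

2023


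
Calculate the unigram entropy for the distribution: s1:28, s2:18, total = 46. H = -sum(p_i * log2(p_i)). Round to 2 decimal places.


Computing entropy H = -sum(p_i * log2(p_i)):
  s1: p = 28/46 = 0.6087, -p*log2(p) = 0.4360
  s2: p = 18/46 = 0.3913, -p*log2(p) = 0.5297
H = sum of terms = 0.9657
Rounded to 2 decimals: 0.97

0.97


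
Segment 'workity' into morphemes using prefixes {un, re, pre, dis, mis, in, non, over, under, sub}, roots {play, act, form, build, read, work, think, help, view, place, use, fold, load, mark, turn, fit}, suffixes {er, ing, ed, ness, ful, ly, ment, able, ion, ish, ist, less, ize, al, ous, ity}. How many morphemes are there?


Segmenting 'workity' against the inventory:
  'work' -> root (morpheme 1)
  'ity' -> suffix (morpheme 2)
Total morphemes: 2

2


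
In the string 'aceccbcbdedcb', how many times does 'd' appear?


Scanning 'aceccbcbdedcb' for 'd':
  Position 8: 'd' -> MATCH (count: 1)
  Position 10: 'd' -> MATCH (count: 2)
Total occurrences of 'd': 2

2


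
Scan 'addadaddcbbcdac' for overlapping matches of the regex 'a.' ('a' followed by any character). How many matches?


Pattern: a. means 'a' followed by any character.
Scanning 'addadaddcbbcdac' position-by-position:
  Pos 0: window 'ad' -> MATCH
  Pos 1: window 'dd' -> no
  Pos 2: window 'da' -> no
  Pos 3: window 'ad' -> MATCH
  Pos 4: window 'da' -> no
  Pos 5: window 'ad' -> MATCH
  Pos 6: window 'dd' -> no
  Pos 7: window 'dc' -> no
  Pos 8: window 'cb' -> no
  Pos 9: window 'bb' -> no
  Pos 10: window 'bc' -> no
  Pos 11: window 'cd' -> no
  Pos 12: window 'da' -> no
  Pos 13: window 'ac' -> MATCH
  Pos 14: window 'c' -> no
Total matches: 4

4


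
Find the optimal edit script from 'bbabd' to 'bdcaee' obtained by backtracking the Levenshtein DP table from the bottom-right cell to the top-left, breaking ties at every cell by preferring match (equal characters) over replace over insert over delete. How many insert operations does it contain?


Edit distance = 4. Backtracking from cell (5, 6) with preference match > replace > insert > delete,
then listing the resulting alignment 'bbabd' -> 'bdcaee' left to right:
  Step 1: keep 'b'
  Step 2: insert 'd' [insertion #1]
  Step 3: replace b->c
  Step 4: keep 'a'
  Step 5: replace b->e
  Step 6: replace d->e
Total insertions: 1

1


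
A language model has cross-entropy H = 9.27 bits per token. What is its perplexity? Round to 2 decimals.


Perplexity formula: PP = 2^H
H = 9.27
PP = 2^9.27
Decompose: 2^9.27 = 2^9 * 2^0.27
2^9 = 512, 2^0.27 ~ 1.2058078
PP ~ 512 * 1.2058078 = 617.3735936
Rounded to 2 decimals: 617.37

617.37


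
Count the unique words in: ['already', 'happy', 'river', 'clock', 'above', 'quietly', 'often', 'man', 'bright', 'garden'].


Listing all tokens and tracking unique types:
  Token 1: 'already' -> NEW (unique so far: 1)
  Token 2: 'happy' -> NEW (unique so far: 2)
  Token 3: 'river' -> NEW (unique so far: 3)
  Token 4: 'clock' -> NEW (unique so far: 4)
  Token 5: 'above' -> NEW (unique so far: 5)
  Token 6: 'quietly' -> NEW (unique so far: 6)
  Token 7: 'often' -> NEW (unique so far: 7)
  Token 8: 'man' -> NEW (unique so far: 8)
  Token 9: 'bright' -> NEW (unique so far: 9)
  Token 10: 'garden' -> NEW (unique so far: 10)
Unique types: ('above', 'already', 'bright', 'clock', 'garden', 'happy', 'man', 'often', 'quietly', 'river')
Vocabulary size: 10

10


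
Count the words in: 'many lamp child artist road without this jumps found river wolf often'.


Counting words by splitting on spaces:
  Word 1: 'many'
  Word 2: 'lamp'
  Word 3: 'child'
  Word 4: 'artist'
  Word 5: 'road'
  Word 6: 'without'
  Word 7: 'this'
  Word 8: 'jumps'
  Word 9: 'found'
  Word 10: 'river'
  Word 11: 'wolf'
  Word 12: 'often'
Total words: 12

12


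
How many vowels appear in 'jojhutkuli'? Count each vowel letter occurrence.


Scanning each character of 'jojhutkuli':
  Position 1: 'j' -> consonant (running count: 0)
  Position 2: 'o' -> vowel (running count: 1)
  Position 3: 'j' -> consonant (running count: 1)
  Position 4: 'h' -> consonant (running count: 1)
  Position 5: 'u' -> vowel (running count: 2)
  Position 6: 't' -> consonant (running count: 2)
  Position 7: 'k' -> consonant (running count: 2)
  Position 8: 'u' -> vowel (running count: 3)
  Position 9: 'l' -> consonant (running count: 3)
  Position 10: 'i' -> vowel (running count: 4)
Total vowels: 4

4


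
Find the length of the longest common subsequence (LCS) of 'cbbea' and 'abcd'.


DP table for LCS of 'cbbea' and 'abcd':
       a  b  c  d
    0  0  0  0  0
  c 0  0  0  1  1
  b 0  0  1  1  1
  b 0  0  1  1  1
  e 0  0  1  1  1
  a 0  1  1  1  1
LCS: 'c'
LCS length = 1

1


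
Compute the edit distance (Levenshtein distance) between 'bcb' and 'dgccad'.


Building DP table for s1='bcb' (len 3) and s2='dgccad' (len 6):
       d  g  c  c  a  d
    0  1  2  3  4  5  6
  b 1  1  2  3  4  5  6
  c 2  2  2  2  3  4  5
  b 3  3  3  3  3  4  5
Edit distance = dp[3][6] = 5

5


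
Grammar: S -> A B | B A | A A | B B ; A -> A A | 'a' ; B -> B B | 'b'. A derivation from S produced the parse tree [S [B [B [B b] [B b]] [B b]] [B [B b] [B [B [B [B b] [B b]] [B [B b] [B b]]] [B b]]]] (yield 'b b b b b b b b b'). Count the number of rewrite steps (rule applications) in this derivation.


Every bracketed nonterminal node [X ...] in the tree is produced by exactly one rule application.
Reading the tree off as a leftmost derivation:
  Step 1: S  =>  B B   (applied S -> B B)
  Step 2: B B  =>  B B B   (applied B -> B B)
  Step 3: B B B  =>  B B B B   (applied B -> B B)
  Step 4: B B B B  =>  b B B B   (applied B -> b)
  Step 5: b B B B  =>  b b B B   (applied B -> b)
  Step 6: b b B B  =>  b b b B   (applied B -> b)
  Step 7: b b b B  =>  b b b B B   (applied B -> B B)
  Step 8: b b b B B  =>  b b b b B   (applied B -> b)
  Step 9: b b b b B  =>  b b b b B B   (applied B -> B B)
  Step 10: b b b b B B  =>  b b b b B B B   (applied B -> B B)
  Step 11: b b b b B B B  =>  b b b b B B B B   (applied B -> B B)
  Step 12: b b b b B B B B  =>  b b b b b B B B   (applied B -> b)
  Step 13: b b b b b B B B  =>  b b b b b b B B   (applied B -> b)
  Step 14: b b b b b b B B  =>  b b b b b b B B B   (applied B -> B B)
  Step 15: b b b b b b B B B  =>  b b b b b b b B B   (applied B -> b)
  Step 16: b b b b b b b B B  =>  b b b b b b b b B   (applied B -> b)
  Step 17: b b b b b b b b B  =>  b b b b b b b b b   (applied B -> b)
Final yield: b b b b b b b b b
Total rewrite steps: 17

17


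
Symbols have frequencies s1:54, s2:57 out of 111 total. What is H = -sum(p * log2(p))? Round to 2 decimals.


Computing entropy H = -sum(p_i * log2(p_i)):
  s1: p = 54/111 = 0.4865, -p*log2(p) = 0.5057
  s2: p = 57/111 = 0.5135, -p*log2(p) = 0.4938
H = sum of terms = 0.9995
Rounded to 2 decimals: 1.00

1.00


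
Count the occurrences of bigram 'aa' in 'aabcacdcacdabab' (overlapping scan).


Scanning 'aabcacdcacdabab' for bigram 'aa':
  Position 0: 'aa' -> MATCH
  Position 1: 'ab' -> no
  Position 2: 'bc' -> no
  Position 3: 'ca' -> no
  Position 4: 'ac' -> no
  Position 5: 'cd' -> no
  Position 6: 'dc' -> no
  Position 7: 'ca' -> no
  Position 8: 'ac' -> no
  Position 9: 'cd' -> no
  Position 10: 'da' -> no
  Position 11: 'ab' -> no
  Position 12: 'ba' -> no
  Position 13: 'ab' -> no
Total matches: 1

1


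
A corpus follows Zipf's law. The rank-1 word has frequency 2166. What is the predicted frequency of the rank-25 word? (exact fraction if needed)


Zipf's law: freq(rank) = f1 / rank
f1 = 2166, rank = 25
freq = 2166 / 25
GCD(2166, 25) = 1
Simplified: 2166/25

2166/25


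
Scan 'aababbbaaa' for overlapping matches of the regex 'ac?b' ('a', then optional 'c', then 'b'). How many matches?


Pattern: ac?b means 'a', then optional 'c', then 'b'.
Scanning 'aababbbaaa' position-by-position:
  Pos 0: window 'aab' -> no
  Pos 1: window 'aba' -> MATCH
  Pos 2: window 'bab' -> no
  Pos 3: window 'abb' -> MATCH
  Pos 4: window 'bbb' -> no
  Pos 5: window 'bba' -> no
  Pos 6: window 'baa' -> no
  Pos 7: window 'aaa' -> no
  Pos 8: window 'aa' -> no
  Pos 9: window 'a' -> no
Total matches: 2

2


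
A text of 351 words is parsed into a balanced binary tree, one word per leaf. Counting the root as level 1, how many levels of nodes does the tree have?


In a balanced binary tree with n leaves the deepest leaf is ceil(log2(n)) edges below the root,
so counting node levels inclusive of root and leaves gives ceil(log2(n)) + 1 levels.
log2(351) = 8.4553
ceil(8.4553) = 9
levels = 9 + 1 = 10

10


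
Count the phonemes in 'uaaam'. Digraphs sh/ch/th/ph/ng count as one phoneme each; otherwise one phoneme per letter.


Parsing 'uaaam' greedily, digraphs first:
  'u' -> vowel phoneme (phonemes so far: 1)
  'a' -> vowel phoneme (phonemes so far: 2)
  'a' -> vowel phoneme (phonemes so far: 3)
  'a' -> vowel phoneme (phonemes so far: 4)
  'm' -> consonant phoneme (phonemes so far: 5)
Total phonemes: 5

5


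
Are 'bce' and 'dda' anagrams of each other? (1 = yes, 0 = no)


Sort characters of 'bce': 'bce'
Sort characters of 'dda': 'add'
Sorted forms differ -> they are NOT anagrams
Result: 0

0


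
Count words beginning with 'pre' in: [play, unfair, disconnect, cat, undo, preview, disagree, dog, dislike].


Checking each word for prefix 'pre':
  'play' -> no (count: 0)
  'unfair' -> no (count: 0)
  'disconnect' -> no (count: 0)
  'cat' -> no (count: 0)
  'undo' -> no (count: 0)
  'preview' -> YES, starts with 'pre' (count: 1)
  'disagree' -> no (count: 1)
  'dog' -> no (count: 1)
  'dislike' -> no (count: 1)
Total with prefix 'pre': 1

1


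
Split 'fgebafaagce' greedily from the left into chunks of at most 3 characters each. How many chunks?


'fgebafaagce' has 11 characters.
Chunking with max size 3:
  Chunk 1: 'fge' (positions 0-2)
  Chunk 2: 'baf' (positions 3-5)
  Chunk 3: 'aag' (positions 6-8)
  Chunk 4: 'ce' (positions 9-10)
Total chunks: ceil(11 / 3) = 4

4


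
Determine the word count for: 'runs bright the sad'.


Counting words by splitting on spaces:
  Word 1: 'runs'
  Word 2: 'bright'
  Word 3: 'the'
  Word 4: 'sad'
Total words: 4

4


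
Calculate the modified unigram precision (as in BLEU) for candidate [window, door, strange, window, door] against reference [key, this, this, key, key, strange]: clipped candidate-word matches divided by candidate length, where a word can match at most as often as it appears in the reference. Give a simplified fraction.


Reference word counts: {'key': 3, 'strange': 1, 'this': 2}
Checking each candidate word (with clipping):
  'window' -> not in reference -> no match (matches: 0)
  'door' -> not in reference -> no match (matches: 0)
  'strange' -> in reference (ref count 1, used 1/1) -> match (matches: 1)
  'window' -> not in reference -> no match (matches: 1)
  'door' -> not in reference -> no match (matches: 1)
Clipped matches: 1, Candidate length: 5
Precision = 1/5

1/5


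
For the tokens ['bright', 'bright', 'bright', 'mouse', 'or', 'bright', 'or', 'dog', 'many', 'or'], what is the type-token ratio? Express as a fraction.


Tokens: 10
Unique types: ('bright', 'dog', 'many', 'mouse', 'or') = 5
TTR = 5/10
Simplify: divide both by 5 -> 1/2
TTR = 1/2

1/2


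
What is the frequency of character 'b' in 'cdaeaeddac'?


Scanning 'cdaeaeddac' for 'b':
  No matches found.
Total occurrences of 'b': 0

0


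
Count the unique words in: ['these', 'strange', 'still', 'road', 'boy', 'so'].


Listing all tokens and tracking unique types:
  Token 1: 'these' -> NEW (unique so far: 1)
  Token 2: 'strange' -> NEW (unique so far: 2)
  Token 3: 'still' -> NEW (unique so far: 3)
  Token 4: 'road' -> NEW (unique so far: 4)
  Token 5: 'boy' -> NEW (unique so far: 5)
  Token 6: 'so' -> NEW (unique so far: 6)
Unique types: ('boy', 'road', 'so', 'still', 'strange', 'these')
Vocabulary size: 6

6


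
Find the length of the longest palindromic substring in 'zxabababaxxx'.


Scanning 'zxabababaxxx' for palindromic substrings.
Substring at positions 1-9: 'xabababax'.
Check: reverse('xabababax') = 'xabababax' -> palindrome confirmed.
Neighbouring characters ('z' / 'x') break symmetry, so it cannot extend further.
No longer palindromic substring exists; longest length = 9

9


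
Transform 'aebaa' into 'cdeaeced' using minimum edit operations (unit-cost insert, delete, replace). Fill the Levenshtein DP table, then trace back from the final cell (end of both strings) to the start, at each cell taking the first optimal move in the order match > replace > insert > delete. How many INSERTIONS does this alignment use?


Edit distance = 6. Backtracking from cell (5, 8) with preference match > replace > insert > delete,
then listing the resulting alignment 'aebaa' -> 'cdeaeced' left to right:
  Step 1: insert 'c' [insertion #1]
  Step 2: insert 'd' [insertion #2]
  Step 3: insert 'e' [insertion #3]
  Step 4: keep 'a'
  Step 5: keep 'e'
  Step 6: replace b->c
  Step 7: replace a->e
  Step 8: replace a->d
Total insertions: 3

3


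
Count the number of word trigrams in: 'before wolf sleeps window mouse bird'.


Word trigrams from [6] words:
  Trigram 1: (before wolf sleeps)
  Trigram 2: (wolf sleeps window)
  Trigram 3: (sleeps window mouse)
  Trigram 4: (window mouse bird)
Total word trigrams: 6 - 2 = 4

4


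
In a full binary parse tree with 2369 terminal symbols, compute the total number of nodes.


Leaf nodes (terminals): 2369
Internal nodes = n - 1 = 2369 - 1 = 2368
Total = leaves + internal = 2369 + 2368 = 4737

4737


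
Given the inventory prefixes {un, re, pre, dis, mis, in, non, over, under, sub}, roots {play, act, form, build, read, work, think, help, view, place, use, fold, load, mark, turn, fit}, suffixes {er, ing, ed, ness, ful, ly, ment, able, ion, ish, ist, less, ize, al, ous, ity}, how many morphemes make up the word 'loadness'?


Segmenting 'loadness' against the inventory:
  'load' -> root (morpheme 1)
  'ness' -> suffix (morpheme 2)
Total morphemes: 2

2


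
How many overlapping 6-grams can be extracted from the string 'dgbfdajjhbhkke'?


String 'dgbfdajjhbhkke' has length L = 14.
Number of overlapping n-grams = L - n + 1
Substituting: 14 - 6 + 1 = 9

9


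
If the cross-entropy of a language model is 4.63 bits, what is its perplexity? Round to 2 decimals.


Perplexity formula: PP = 2^H
H = 4.63
PP = 2^4.63
Decompose: 2^4.63 = 2^4 * 2^0.63
2^4 = 16, 2^0.63 ~ 1.5475650
PP ~ 16 * 1.5475650 = 24.7610400
Rounded to 2 decimals: 24.76

24.76


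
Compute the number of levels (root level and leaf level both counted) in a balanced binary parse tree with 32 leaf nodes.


In a balanced binary tree with n leaves the deepest leaf is ceil(log2(n)) edges below the root,
so counting node levels inclusive of root and leaves gives ceil(log2(n)) + 1 levels.
log2(32) = 5.0000
ceil(5.0000) = 5
levels = 5 + 1 = 6

6


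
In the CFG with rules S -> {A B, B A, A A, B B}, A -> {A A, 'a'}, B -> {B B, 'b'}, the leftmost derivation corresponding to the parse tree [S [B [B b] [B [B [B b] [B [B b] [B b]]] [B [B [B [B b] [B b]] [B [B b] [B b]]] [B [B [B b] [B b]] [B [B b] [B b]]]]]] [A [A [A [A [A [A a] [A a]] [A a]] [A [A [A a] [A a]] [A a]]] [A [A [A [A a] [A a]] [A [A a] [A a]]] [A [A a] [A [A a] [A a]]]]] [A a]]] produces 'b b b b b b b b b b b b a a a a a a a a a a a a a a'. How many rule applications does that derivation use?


Every bracketed nonterminal node [X ...] in the tree is produced by exactly one rule application.
Reading the tree off as a leftmost derivation:
  Step 1: S  =>  B A   (applied S -> B A)
  Step 2: B A  =>  B B A   (applied B -> B B)
  Step 3: B B A  =>  b B A   (applied B -> b)
  Step 4: b B A  =>  b B B A   (applied B -> B B)
  Step 5: b B B A  =>  b B B B A   (applied B -> B B)
  Step 6: b B B B A  =>  b b B B A   (applied B -> b)
  Step 7: b b B B A  =>  b b B B B A   (applied B -> B B)
  Step 8: b b B B B A  =>  b b b B B A   (applied B -> b)
  Step 9: b b b B B A  =>  b b b b B A   (applied B -> b)
  Step 10: b b b b B A  =>  b b b b B B A   (applied B -> B B)
  Step 11: b b b b B B A  =>  b b b b B B B A   (applied B -> B B)
  Step 12: b b b b B B B A  =>  b b b b B B B B A   (applied B -> B B)
  Step 13: b b b b B B B B A  =>  b b b b b B B B A   (applied B -> b)
  Step 14: b b b b b B B B A  =>  b b b b b b B B A   (applied B -> b)
  Step 15: b b b b b b B B A  =>  b b b b b b B B B A   (applied B -> B B)
  Step 16: b b b b b b B B B A  =>  b b b b b b b B B A   (applied B -> b)
  Step 17: b b b b b b b B B A  =>  b b b b b b b b B A   (applied B -> b)
  Step 18: b b b b b b b b B A  =>  b b b b b b b b B B A   (applied B -> B B)
  Step 19: b b b b b b b b B B A  =>  b b b b b b b b B B B A   (applied B -> B B)
  Step 20: b b b b b b b b B B B A  =>  b b b b b b b b b B B A   (applied B -> b)
  Step 21: b b b b b b b b b B B A  =>  b b b b b b b b b b B A   (applied B -> b)
  Step 22: b b b b b b b b b b B A  =>  b b b b b b b b b b B B A   (applied B -> B B)
  Step 23: b b b b b b b b b b B B A  =>  b b b b b b b b b b b B A   (applied B -> b)
  Step 24: b b b b b b b b b b b B A  =>  b b b b b b b b b b b b A   (applied B -> b)
  Step 25: b b b b b b b b b b b b A  =>  b b b b b b b b b b b b A A   (applied A -> A A)
  Step 26: b b b b b b b b b b b b A A  =>  b b b b b b b b b b b b A A A   (applied A -> A A)
  Step 27: b b b b b b b b b b b b A A A  =>  b b b b b b b b b b b b A A A A   (applied A -> A A)
  Step 28: b b b b b b b b b b b b A A A A  =>  b b b b b b b b b b b b A A A A A   (applied A -> A A)
  Step 29: b b b b b b b b b b b b A A A A A  =>  b b b b b b b b b b b b A A A A A A   (applied A -> A A)
  Step 30: b b b b b b b b b b b b A A A A A A  =>  b b b b b b b b b b b b a A A A A A   (applied A -> a)
  Step 31: b b b b b b b b b b b b a A A A A A  =>  b b b b b b b b b b b b a a A A A A   (applied A -> a)
  Step 32: b b b b b b b b b b b b a a A A A A  =>  b b b b b b b b b b b b a a a A A A   (applied A -> a)
  Step 33: b b b b b b b b b b b b a a a A A A  =>  b b b b b b b b b b b b a a a A A A A   (applied A -> A A)
  Step 34: b b b b b b b b b b b b a a a A A A A  =>  b b b b b b b b b b b b a a a A A A A A   (applied A -> A A)
  Step 35: b b b b b b b b b b b b a a a A A A A A  =>  b b b b b b b b b b b b a a a a A A A A   (applied A -> a)
  Step 36: b b b b b b b b b b b b a a a a A A A A  =>  b b b b b b b b b b b b a a a a a A A A   (applied A -> a)
  Step 37: b b b b b b b b b b b b a a a a a A A A  =>  b b b b b b b b b b b b a a a a a a A A   (applied A -> a)
  Step 38: b b b b b b b b b b b b a a a a a a A A  =>  b b b b b b b b b b b b a a a a a a A A A   (applied A -> A A)
  Step 39: b b b b b b b b b b b b a a a a a a A A A  =>  b b b b b b b b b b b b a a a a a a A A A A   (applied A -> A A)
  Step 40: b b b b b b b b b b b b a a a a a a A A A A  =>  b b b b b b b b b b b b a a a a a a A A A A A   (applied A -> A A)
  Step 41: b b b b b b b b b b b b a a a a a a A A A A A  =>  b b b b b b b b b b b b a a a a a a a A A A A   (applied A -> a)
  Step 42: b b b b b b b b b b b b a a a a a a a A A A A  =>  b b b b b b b b b b b b a a a a a a a a A A A   (applied A -> a)
  Step 43: b b b b b b b b b b b b a a a a a a a a A A A  =>  b b b b b b b b b b b b a a a a a a a a A A A A   (applied A -> A A)
  Step 44: b b b b b b b b b b b b a a a a a a a a A A A A  =>  b b b b b b b b b b b b a a a a a a a a a A A A   (applied A -> a)
  Step 45: b b b b b b b b b b b b a a a a a a a a a A A A  =>  b b b b b b b b b b b b a a a a a a a a a a A A   (applied A -> a)
  Step 46: b b b b b b b b b b b b a a a a a a a a a a A A  =>  b b b b b b b b b b b b a a a a a a a a a a A A A   (applied A -> A A)
  Step 47: b b b b b b b b b b b b a a a a a a a a a a A A A  =>  b b b b b b b b b b b b a a a a a a a a a a a A A   (applied A -> a)
  Step 48: b b b b b b b b b b b b a a a a a a a a a a a A A  =>  b b b b b b b b b b b b a a a a a a a a a a a A A A   (applied A -> A A)
  Step 49: b b b b b b b b b b b b a a a a a a a a a a a A A A  =>  b b b b b b b b b b b b a a a a a a a a a a a a A A   (applied A -> a)
  Step 50: b b b b b b b b b b b b a a a a a a a a a a a a A A  =>  b b b b b b b b b b b b a a a a a a a a a a a a a A   (applied A -> a)
  Step 51: b b b b b b b b b b b b a a a a a a a a a a a a a A  =>  b b b b b b b b b b b b a a a a a a a a a a a a a a   (applied A -> a)
Final yield: b b b b b b b b b b b b a a a a a a a a a a a a a a
Total rewrite steps: 51

51


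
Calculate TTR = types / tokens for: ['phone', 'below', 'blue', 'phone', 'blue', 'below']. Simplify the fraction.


Tokens: 6
Unique types: ('below', 'blue', 'phone') = 3
TTR = 3/6
Simplify: divide both by 3 -> 1/2
TTR = 1/2

1/2


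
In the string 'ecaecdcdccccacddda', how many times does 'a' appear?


Scanning 'ecaecdcdccccacddda' for 'a':
  Position 2: 'a' -> MATCH (count: 1)
  Position 12: 'a' -> MATCH (count: 2)
  Position 17: 'a' -> MATCH (count: 3)
Total occurrences of 'a': 3

3


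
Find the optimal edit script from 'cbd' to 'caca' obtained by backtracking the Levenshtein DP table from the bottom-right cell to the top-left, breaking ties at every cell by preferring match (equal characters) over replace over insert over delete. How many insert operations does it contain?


Edit distance = 3. Backtracking from cell (3, 4) with preference match > replace > insert > delete,
then listing the resulting alignment 'cbd' -> 'caca' left to right:
  Step 1: keep 'c'
  Step 2: insert 'a' [insertion #1]
  Step 3: replace b->c
  Step 4: replace d->a
Total insertions: 1

1


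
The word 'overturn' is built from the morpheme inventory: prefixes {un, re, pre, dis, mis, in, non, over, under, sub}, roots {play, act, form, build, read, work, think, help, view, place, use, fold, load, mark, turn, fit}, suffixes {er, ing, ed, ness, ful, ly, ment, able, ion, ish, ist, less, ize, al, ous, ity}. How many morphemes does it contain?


Segmenting 'overturn' against the inventory:
  'over' -> prefix (morpheme 1)
  'turn' -> root (morpheme 2)
Total morphemes: 2

2


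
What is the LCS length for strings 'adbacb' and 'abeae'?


DP table for LCS of 'adbacb' and 'abeae':
       a  b  e  a  e
    0  0  0  0  0  0
  a 0  1  1  1  1  1
  d 0  1  1  1  1  1
  b 0  1  2  2  2  2
  a 0  1  2  2  3  3
  c 0  1  2  2  3  3
  b 0  1  2  2  3  3
LCS: 'aba'
LCS length = 3

3


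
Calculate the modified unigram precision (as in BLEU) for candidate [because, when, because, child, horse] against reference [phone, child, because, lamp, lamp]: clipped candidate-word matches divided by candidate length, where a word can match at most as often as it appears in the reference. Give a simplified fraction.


Reference word counts: {'because': 1, 'child': 1, 'lamp': 2, 'phone': 1}
Checking each candidate word (with clipping):
  'because' -> in reference (ref count 1, used 1/1) -> match (matches: 1)
  'when' -> not in reference -> no match (matches: 1)
  'because' -> ref count 1 already used up (1/1) -> clipped, no match (matches: 1)
  'child' -> in reference (ref count 1, used 1/1) -> match (matches: 2)
  'horse' -> not in reference -> no match (matches: 2)
Clipped matches: 2, Candidate length: 5
Precision = 2/5

2/5


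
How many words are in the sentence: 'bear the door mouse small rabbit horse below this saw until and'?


Counting words by splitting on spaces:
  Word 1: 'bear'
  Word 2: 'the'
  Word 3: 'door'
  Word 4: 'mouse'
  Word 5: 'small'
  Word 6: 'rabbit'
  Word 7: 'horse'
  Word 8: 'below'
  Word 9: 'this'
  Word 10: 'saw'
  Word 11: 'until'
  Word 12: 'and'
Total words: 12

12


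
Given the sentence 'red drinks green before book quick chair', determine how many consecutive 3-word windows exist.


Word trigrams from [7] words:
  Trigram 1: (red drinks green)
  Trigram 2: (drinks green before)
  Trigram 3: (green before book)
  Trigram 4: (before book quick)
  Trigram 5: (book quick chair)
Total word trigrams: 7 - 2 = 5

5


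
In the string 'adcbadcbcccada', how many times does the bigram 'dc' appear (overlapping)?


Scanning 'adcbadcbcccada' for bigram 'dc':
  Position 0: 'ad' -> no
  Position 1: 'dc' -> MATCH
  Position 2: 'cb' -> no
  Position 3: 'ba' -> no
  Position 4: 'ad' -> no
  Position 5: 'dc' -> MATCH
  Position 6: 'cb' -> no
  Position 7: 'bc' -> no
  Position 8: 'cc' -> no
  Position 9: 'cc' -> no
  Position 10: 'ca' -> no
  Position 11: 'ad' -> no
  Position 12: 'da' -> no
Total matches: 2

2


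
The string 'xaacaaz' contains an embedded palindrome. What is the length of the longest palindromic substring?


Scanning 'xaacaaz' for palindromic substrings.
Substring at positions 1-5: 'aacaa'.
Check: reverse('aacaa') = 'aacaa' -> palindrome confirmed.
Neighbouring characters ('x' / 'z') break symmetry, so it cannot extend further.
No longer palindromic substring exists; longest length = 5

5


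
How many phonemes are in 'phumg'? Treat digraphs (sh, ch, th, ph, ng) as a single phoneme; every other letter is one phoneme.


Parsing 'phumg' greedily, digraphs first:
  'ph' -> digraph (1 consonant phoneme) (phonemes so far: 1)
  'u' -> vowel phoneme (phonemes so far: 2)
  'm' -> consonant phoneme (phonemes so far: 3)
  'g' -> consonant phoneme (phonemes so far: 4)
Total phonemes: 4

4


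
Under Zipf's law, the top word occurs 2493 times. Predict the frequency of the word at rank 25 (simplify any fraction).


Zipf's law: freq(rank) = f1 / rank
f1 = 2493, rank = 25
freq = 2493 / 25
GCD(2493, 25) = 1
Simplified: 2493/25

2493/25


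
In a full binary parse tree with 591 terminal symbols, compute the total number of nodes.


Leaf nodes (terminals): 591
Internal nodes = n - 1 = 591 - 1 = 590
Total = leaves + internal = 591 + 590 = 1181

1181


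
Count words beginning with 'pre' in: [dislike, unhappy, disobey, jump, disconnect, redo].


Checking each word for prefix 'pre':
  'dislike' -> no (count: 0)
  'unhappy' -> no (count: 0)
  'disobey' -> no (count: 0)
  'jump' -> no (count: 0)
  'disconnect' -> no (count: 0)
  'redo' -> no (count: 0)
Total with prefix 'pre': 0

0


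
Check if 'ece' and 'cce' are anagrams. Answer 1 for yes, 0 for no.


Sort characters of 'ece': 'cee'
Sort characters of 'cce': 'cce'
Sorted forms differ -> they are NOT anagrams
Result: 0

0


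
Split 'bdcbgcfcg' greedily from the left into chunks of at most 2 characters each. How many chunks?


'bdcbgcfcg' has 9 characters.
Chunking with max size 2:
  Chunk 1: 'bd' (positions 0-1)
  Chunk 2: 'cb' (positions 2-3)
  Chunk 3: 'gc' (positions 4-5)
  Chunk 4: 'fc' (positions 6-7)
  Chunk 5: 'g' (positions 8-8)
Total chunks: ceil(9 / 2) = 5

5


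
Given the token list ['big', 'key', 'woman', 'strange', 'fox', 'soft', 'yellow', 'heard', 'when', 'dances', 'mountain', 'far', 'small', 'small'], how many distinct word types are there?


Listing all tokens and tracking unique types:
  Token 1: 'big' -> NEW (unique so far: 1)
  Token 2: 'key' -> NEW (unique so far: 2)
  Token 3: 'woman' -> NEW (unique so far: 3)
  Token 4: 'strange' -> NEW (unique so far: 4)
  Token 5: 'fox' -> NEW (unique so far: 5)
  Token 6: 'soft' -> NEW (unique so far: 6)
  Token 7: 'yellow' -> NEW (unique so far: 7)
  Token 8: 'heard' -> NEW (unique so far: 8)
  Token 9: 'when' -> NEW (unique so far: 9)
  Token 10: 'dances' -> NEW (unique so far: 10)
  Token 11: 'mountain' -> NEW (unique so far: 11)
  Token 12: 'far' -> NEW (unique so far: 12)
  Token 13: 'small' -> NEW (unique so far: 13)
  Token 14: 'small' -> duplicate (unique so far: 13)
Unique types: ('big', 'dances', 'far', 'fox', 'heard', 'key', 'mountain', 'small', 'soft', 'strange', 'when', 'woman', 'yellow')
Vocabulary size: 13

13


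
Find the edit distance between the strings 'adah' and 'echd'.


Building DP table for s1='adah' (len 4) and s2='echd' (len 4):
       e  c  h  d
    0  1  2  3  4
  a 1  1  2  3  4
  d 2  2  2  3  3
  a 3  3  3  3  4
  h 4  4  4  3  4
Edit distance = dp[4][4] = 4

4


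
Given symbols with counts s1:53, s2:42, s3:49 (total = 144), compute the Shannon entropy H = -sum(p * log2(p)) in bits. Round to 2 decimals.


Computing entropy H = -sum(p_i * log2(p_i)):
  s1: p = 53/144 = 0.3681, -p*log2(p) = 0.5307
  s2: p = 42/144 = 0.2917, -p*log2(p) = 0.5185
  s3: p = 49/144 = 0.3403, -p*log2(p) = 0.5292
H = sum of terms = 1.5784
Rounded to 2 decimals: 1.58

1.58


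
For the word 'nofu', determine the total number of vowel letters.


Scanning each character of 'nofu':
  Position 1: 'n' -> consonant (running count: 0)
  Position 2: 'o' -> vowel (running count: 1)
  Position 3: 'f' -> consonant (running count: 1)
  Position 4: 'u' -> vowel (running count: 2)
Total vowels: 2

2


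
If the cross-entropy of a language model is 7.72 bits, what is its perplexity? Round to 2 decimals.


Perplexity formula: PP = 2^H
H = 7.72
PP = 2^7.72
Decompose: 2^7.72 = 2^7 * 2^0.72
2^7 = 128, 2^0.72 ~ 1.6471820
PP ~ 128 * 1.6471820 = 210.8392960
Rounded to 2 decimals: 210.84

210.84


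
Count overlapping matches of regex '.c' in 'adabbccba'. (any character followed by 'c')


Pattern: .c means any character followed by 'c'.
Scanning 'adabbccba' position-by-position:
  Pos 0: window 'ad' -> no
  Pos 1: window 'da' -> no
  Pos 2: window 'ab' -> no
  Pos 3: window 'bb' -> no
  Pos 4: window 'bc' -> MATCH
  Pos 5: window 'cc' -> MATCH
  Pos 6: window 'cb' -> no
  Pos 7: window 'ba' -> no
  Pos 8: window 'a' -> no
Total matches: 2

2


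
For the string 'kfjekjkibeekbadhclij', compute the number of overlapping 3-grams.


String 'kfjekjkibeekbadhclij' has length L = 20.
Number of overlapping n-grams = L - n + 1
Substituting: 20 - 3 + 1 = 18

18


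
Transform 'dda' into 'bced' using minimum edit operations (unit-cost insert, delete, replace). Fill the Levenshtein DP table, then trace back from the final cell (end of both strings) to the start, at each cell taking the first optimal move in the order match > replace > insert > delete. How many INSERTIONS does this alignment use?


Edit distance = 4. Backtracking from cell (3, 4) with preference match > replace > insert > delete,
then listing the resulting alignment 'dda' -> 'bced' left to right:
  Step 1: insert 'b' [insertion #1]
  Step 2: replace d->c
  Step 3: replace d->e
  Step 4: replace a->d
Total insertions: 1

1


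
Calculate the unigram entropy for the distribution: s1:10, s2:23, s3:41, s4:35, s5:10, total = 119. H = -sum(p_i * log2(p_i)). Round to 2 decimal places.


Computing entropy H = -sum(p_i * log2(p_i)):
  s1: p = 10/119 = 0.0840, -p*log2(p) = 0.3002
  s2: p = 23/119 = 0.1933, -p*log2(p) = 0.4583
  s3: p = 41/119 = 0.3445, -p*log2(p) = 0.5296
  s4: p = 35/119 = 0.2941, -p*log2(p) = 0.5193
  s5: p = 10/119 = 0.0840, -p*log2(p) = 0.3002
H = sum of terms = 2.1076
Rounded to 2 decimals: 2.11

2.11


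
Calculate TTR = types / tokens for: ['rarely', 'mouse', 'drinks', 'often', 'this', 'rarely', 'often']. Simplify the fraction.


Tokens: 7
Unique types: ('drinks', 'mouse', 'often', 'rarely', 'this') = 5
TTR = 5/7
Already in lowest terms.

5/7


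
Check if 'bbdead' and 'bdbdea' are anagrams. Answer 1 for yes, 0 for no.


Sort characters of 'bbdead': 'abbdde'
Sort characters of 'bdbdea': 'abbdde'
Sorted forms match -> they ARE anagrams
Result: 1

1


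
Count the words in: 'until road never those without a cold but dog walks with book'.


Counting words by splitting on spaces:
  Word 1: 'until'
  Word 2: 'road'
  Word 3: 'never'
  Word 4: 'those'
  Word 5: 'without'
  Word 6: 'a'
  Word 7: 'cold'
  Word 8: 'but'
  Word 9: 'dog'
  Word 10: 'walks'
  Word 11: 'with'
  Word 12: 'book'
Total words: 12

12


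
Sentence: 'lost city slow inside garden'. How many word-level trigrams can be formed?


Word trigrams from [5] words:
  Trigram 1: (lost city slow)
  Trigram 2: (city slow inside)
  Trigram 3: (slow inside garden)
Total word trigrams: 5 - 2 = 3

3
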